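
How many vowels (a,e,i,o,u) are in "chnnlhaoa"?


Input: chnnlhaoa
Checking each character:
  'c' at position 0: consonant
  'h' at position 1: consonant
  'n' at position 2: consonant
  'n' at position 3: consonant
  'l' at position 4: consonant
  'h' at position 5: consonant
  'a' at position 6: vowel (running total: 1)
  'o' at position 7: vowel (running total: 2)
  'a' at position 8: vowel (running total: 3)
Total vowels: 3

3


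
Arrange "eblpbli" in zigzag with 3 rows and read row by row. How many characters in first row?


Zigzag "eblpbli" into 3 rows:
Placing characters:
  'e' => row 0
  'b' => row 1
  'l' => row 2
  'p' => row 1
  'b' => row 0
  'l' => row 1
  'i' => row 2
Rows:
  Row 0: "eb"
  Row 1: "bpl"
  Row 2: "li"
First row length: 2

2


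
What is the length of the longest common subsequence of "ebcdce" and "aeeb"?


LCS of "ebcdce" and "aeeb"
DP table:
           a    e    e    b
      0    0    0    0    0
  e   0    0    1    1    1
  b   0    0    1    1    2
  c   0    0    1    1    2
  d   0    0    1    1    2
  c   0    0    1    1    2
  e   0    0    1    2    2
LCS length = dp[6][4] = 2

2


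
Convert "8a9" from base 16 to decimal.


Input: "8a9" in base 16
Positional expansion:
  Digit '8' (value 8) x 16^2 = 2048
  Digit 'a' (value 10) x 16^1 = 160
  Digit '9' (value 9) x 16^0 = 9
Sum = 2217

2217


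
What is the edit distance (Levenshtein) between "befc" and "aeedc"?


Computing edit distance: "befc" -> "aeedc"
DP table:
           a    e    e    d    c
      0    1    2    3    4    5
  b   1    1    2    3    4    5
  e   2    2    1    2    3    4
  f   3    3    2    2    3    4
  c   4    4    3    3    3    3
Edit distance = dp[4][5] = 3

3


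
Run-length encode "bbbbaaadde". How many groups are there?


Input: bbbbaaadde
Scanning for consecutive runs:
  Group 1: 'b' x 4 (positions 0-3)
  Group 2: 'a' x 3 (positions 4-6)
  Group 3: 'd' x 2 (positions 7-8)
  Group 4: 'e' x 1 (positions 9-9)
Total groups: 4

4


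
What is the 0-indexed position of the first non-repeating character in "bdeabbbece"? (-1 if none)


Input: bdeabbbece
Character frequencies:
  'a': 1
  'b': 4
  'c': 1
  'd': 1
  'e': 3
Scanning left to right for freq == 1:
  Position 0 ('b'): freq=4, skip
  Position 1 ('d'): unique! => answer = 1

1


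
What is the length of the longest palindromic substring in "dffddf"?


Input: "dffddf"
Checking substrings for palindromes:
  [0:4] "dffd" (len 4) => palindrome
  [2:6] "fddf" (len 4) => palindrome
  [1:3] "ff" (len 2) => palindrome
  [3:5] "dd" (len 2) => palindrome
Longest palindromic substring: "dffd" with length 4

4


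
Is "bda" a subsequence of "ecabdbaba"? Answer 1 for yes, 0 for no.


Check if "bda" is a subsequence of "ecabdbaba"
Greedy scan:
  Position 0 ('e'): no match needed
  Position 1 ('c'): no match needed
  Position 2 ('a'): no match needed
  Position 3 ('b'): matches sub[0] = 'b'
  Position 4 ('d'): matches sub[1] = 'd'
  Position 5 ('b'): no match needed
  Position 6 ('a'): matches sub[2] = 'a'
  Position 7 ('b'): no match needed
  Position 8 ('a'): no match needed
All 3 characters matched => is a subsequence

1


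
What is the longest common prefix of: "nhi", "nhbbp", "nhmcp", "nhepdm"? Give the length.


Words: nhi, nhbbp, nhmcp, nhepdm
  Position 0: all 'n' => match
  Position 1: all 'h' => match
  Position 2: ('i', 'b', 'm', 'e') => mismatch, stop
LCP = "nh" (length 2)

2


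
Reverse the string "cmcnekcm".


Input: cmcnekcm
Reading characters right to left:
  Position 7: 'm'
  Position 6: 'c'
  Position 5: 'k'
  Position 4: 'e'
  Position 3: 'n'
  Position 2: 'c'
  Position 1: 'm'
  Position 0: 'c'
Reversed: mckencmc

mckencmc


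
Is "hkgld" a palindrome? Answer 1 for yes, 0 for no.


Input: hkgld
Reversed: dlgkh
  Compare pos 0 ('h') with pos 4 ('d'): MISMATCH
  Compare pos 1 ('k') with pos 3 ('l'): MISMATCH
Result: not a palindrome

0


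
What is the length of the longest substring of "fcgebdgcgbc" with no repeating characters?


Input: "fcgebdgcgbc"
Sliding window (track last position of each char):
  Position 0 ('f'): window [0,0] length 1 -- new best
  Position 1 ('c'): window [0,1] length 2 -- new best
  Position 2 ('g'): window [0,2] length 3 -- new best
  Position 3 ('e'): window [0,3] length 4 -- new best
  Position 4 ('b'): window [0,4] length 5 -- new best
  Position 5 ('d'): window [0,5] length 6 -- new best
  Position 6 ('g'): repeat (last at 2), move window start to 3
  Position 6 ('g'): window [3,6] length 4
  Position 7 ('c'): window [3,7] length 5
  Position 8 ('g'): repeat (last at 6), move window start to 7
  Position 8 ('g'): window [7,8] length 2
  Position 9 ('b'): window [7,9] length 3
  Position 10 ('c'): repeat (last at 7), move window start to 8
  Position 10 ('c'): window [8,10] length 3
Longest substring with no repeats: "fcgebd" with length 6

6


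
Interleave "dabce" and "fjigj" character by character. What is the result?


Interleaving "dabce" and "fjigj":
  Position 0: 'd' from first, 'f' from second => "df"
  Position 1: 'a' from first, 'j' from second => "aj"
  Position 2: 'b' from first, 'i' from second => "bi"
  Position 3: 'c' from first, 'g' from second => "cg"
  Position 4: 'e' from first, 'j' from second => "ej"
Result: dfajbicgej

dfajbicgej


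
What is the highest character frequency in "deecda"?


Input: deecda
Character counts:
  'a': 1
  'c': 1
  'd': 2
  'e': 2
Maximum frequency: 2

2


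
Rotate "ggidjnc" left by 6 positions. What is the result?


Input: "ggidjnc", rotate left by 6
First 6 characters: "ggidjn"
Remaining characters: "c"
Concatenate remaining + first: "c" + "ggidjn" = "cggidjn"

cggidjn


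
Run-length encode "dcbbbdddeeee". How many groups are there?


Input: dcbbbdddeeee
Scanning for consecutive runs:
  Group 1: 'd' x 1 (positions 0-0)
  Group 2: 'c' x 1 (positions 1-1)
  Group 3: 'b' x 3 (positions 2-4)
  Group 4: 'd' x 3 (positions 5-7)
  Group 5: 'e' x 4 (positions 8-11)
Total groups: 5

5


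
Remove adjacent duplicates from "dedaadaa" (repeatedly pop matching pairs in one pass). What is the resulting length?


Input: dedaadaa
Stack-based adjacent duplicate removal:
  Read 'd': push. Stack: d
  Read 'e': push. Stack: de
  Read 'd': push. Stack: ded
  Read 'a': push. Stack: deda
  Read 'a': matches stack top 'a' => pop. Stack: ded
  Read 'd': matches stack top 'd' => pop. Stack: de
  Read 'a': push. Stack: dea
  Read 'a': matches stack top 'a' => pop. Stack: de
Final stack: "de" (length 2)

2


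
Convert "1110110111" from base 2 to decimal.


Input: "1110110111" in base 2
Positional expansion:
  Digit '1' (value 1) x 2^9 = 512
  Digit '1' (value 1) x 2^8 = 256
  Digit '1' (value 1) x 2^7 = 128
  Digit '0' (value 0) x 2^6 = 0
  Digit '1' (value 1) x 2^5 = 32
  Digit '1' (value 1) x 2^4 = 16
  Digit '0' (value 0) x 2^3 = 0
  Digit '1' (value 1) x 2^2 = 4
  Digit '1' (value 1) x 2^1 = 2
  Digit '1' (value 1) x 2^0 = 1
Sum = 951

951


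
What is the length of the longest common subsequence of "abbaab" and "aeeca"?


LCS of "abbaab" and "aeeca"
DP table:
           a    e    e    c    a
      0    0    0    0    0    0
  a   0    1    1    1    1    1
  b   0    1    1    1    1    1
  b   0    1    1    1    1    1
  a   0    1    1    1    1    2
  a   0    1    1    1    1    2
  b   0    1    1    1    1    2
LCS length = dp[6][5] = 2

2


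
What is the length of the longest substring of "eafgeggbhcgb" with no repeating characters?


Input: "eafgeggbhcgb"
Sliding window (track last position of each char):
  Position 0 ('e'): window [0,0] length 1 -- new best
  Position 1 ('a'): window [0,1] length 2 -- new best
  Position 2 ('f'): window [0,2] length 3 -- new best
  Position 3 ('g'): window [0,3] length 4 -- new best
  Position 4 ('e'): repeat (last at 0), move window start to 1
  Position 4 ('e'): window [1,4] length 4
  Position 5 ('g'): repeat (last at 3), move window start to 4
  Position 5 ('g'): window [4,5] length 2
  Position 6 ('g'): repeat (last at 5), move window start to 6
  Position 6 ('g'): window [6,6] length 1
  Position 7 ('b'): window [6,7] length 2
  Position 8 ('h'): window [6,8] length 3
  Position 9 ('c'): window [6,9] length 4
  Position 10 ('g'): repeat (last at 6), move window start to 7
  Position 10 ('g'): window [7,10] length 4
  Position 11 ('b'): repeat (last at 7), move window start to 8
  Position 11 ('b'): window [8,11] length 4
Longest substring with no repeats: "eafg" with length 4

4


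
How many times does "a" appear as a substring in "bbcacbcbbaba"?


Searching for "a" in "bbcacbcbbaba"
Scanning each position:
  Position 0: "b" => no
  Position 1: "b" => no
  Position 2: "c" => no
  Position 3: "a" => MATCH
  Position 4: "c" => no
  Position 5: "b" => no
  Position 6: "c" => no
  Position 7: "b" => no
  Position 8: "b" => no
  Position 9: "a" => MATCH
  Position 10: "b" => no
  Position 11: "a" => MATCH
Total occurrences: 3

3


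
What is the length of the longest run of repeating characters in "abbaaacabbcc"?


Input: "abbaaacabbcc"
Scanning for longest run:
  Position 1 ('b'): new char, reset run to 1
  Position 2 ('b'): continues run of 'b', length=2
  Position 3 ('a'): new char, reset run to 1
  Position 4 ('a'): continues run of 'a', length=2
  Position 5 ('a'): continues run of 'a', length=3
  Position 6 ('c'): new char, reset run to 1
  Position 7 ('a'): new char, reset run to 1
  Position 8 ('b'): new char, reset run to 1
  Position 9 ('b'): continues run of 'b', length=2
  Position 10 ('c'): new char, reset run to 1
  Position 11 ('c'): continues run of 'c', length=2
Longest run: 'a' with length 3

3


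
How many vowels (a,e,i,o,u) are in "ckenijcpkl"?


Input: ckenijcpkl
Checking each character:
  'c' at position 0: consonant
  'k' at position 1: consonant
  'e' at position 2: vowel (running total: 1)
  'n' at position 3: consonant
  'i' at position 4: vowel (running total: 2)
  'j' at position 5: consonant
  'c' at position 6: consonant
  'p' at position 7: consonant
  'k' at position 8: consonant
  'l' at position 9: consonant
Total vowels: 2

2


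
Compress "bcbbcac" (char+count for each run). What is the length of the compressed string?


Input: bcbbcac
Runs:
  'b' x 1 => "b1"
  'c' x 1 => "c1"
  'b' x 2 => "b2"
  'c' x 1 => "c1"
  'a' x 1 => "a1"
  'c' x 1 => "c1"
Compressed: "b1c1b2c1a1c1"
Compressed length: 12

12


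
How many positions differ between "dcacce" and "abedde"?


Comparing "dcacce" and "abedde" position by position:
  Position 0: 'd' vs 'a' => DIFFER
  Position 1: 'c' vs 'b' => DIFFER
  Position 2: 'a' vs 'e' => DIFFER
  Position 3: 'c' vs 'd' => DIFFER
  Position 4: 'c' vs 'd' => DIFFER
  Position 5: 'e' vs 'e' => same
Positions that differ: 5

5


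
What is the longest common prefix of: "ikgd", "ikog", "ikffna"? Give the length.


Words: ikgd, ikog, ikffna
  Position 0: all 'i' => match
  Position 1: all 'k' => match
  Position 2: ('g', 'o', 'f') => mismatch, stop
LCP = "ik" (length 2)

2


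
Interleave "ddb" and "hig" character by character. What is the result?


Interleaving "ddb" and "hig":
  Position 0: 'd' from first, 'h' from second => "dh"
  Position 1: 'd' from first, 'i' from second => "di"
  Position 2: 'b' from first, 'g' from second => "bg"
Result: dhdibg

dhdibg


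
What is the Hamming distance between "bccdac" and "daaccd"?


Comparing "bccdac" and "daaccd" position by position:
  Position 0: 'b' vs 'd' => differ
  Position 1: 'c' vs 'a' => differ
  Position 2: 'c' vs 'a' => differ
  Position 3: 'd' vs 'c' => differ
  Position 4: 'a' vs 'c' => differ
  Position 5: 'c' vs 'd' => differ
Total differences (Hamming distance): 6

6


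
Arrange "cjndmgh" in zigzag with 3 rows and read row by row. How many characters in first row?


Zigzag "cjndmgh" into 3 rows:
Placing characters:
  'c' => row 0
  'j' => row 1
  'n' => row 2
  'd' => row 1
  'm' => row 0
  'g' => row 1
  'h' => row 2
Rows:
  Row 0: "cm"
  Row 1: "jdg"
  Row 2: "nh"
First row length: 2

2


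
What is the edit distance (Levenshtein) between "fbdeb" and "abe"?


Computing edit distance: "fbdeb" -> "abe"
DP table:
           a    b    e
      0    1    2    3
  f   1    1    2    3
  b   2    2    1    2
  d   3    3    2    2
  e   4    4    3    2
  b   5    5    4    3
Edit distance = dp[5][3] = 3

3


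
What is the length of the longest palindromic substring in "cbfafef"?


Input: "cbfafef"
Checking substrings for palindromes:
  [2:5] "faf" (len 3) => palindrome
  [4:7] "fef" (len 3) => palindrome
Longest palindromic substring: "faf" with length 3

3


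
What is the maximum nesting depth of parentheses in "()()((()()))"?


Input: "()()((()()))"
Tracking depth:
  Position 0 '(': depth becomes 1
  Position 1 ')': depth becomes 0
  Position 2 '(': depth becomes 1
  Position 3 ')': depth becomes 0
  Position 4 '(': depth becomes 1
  Position 5 '(': depth becomes 2
  Position 6 '(': depth becomes 3
  Position 7 ')': depth becomes 2
  Position 8 '(': depth becomes 3
  Position 9 ')': depth becomes 2
  Position 10 ')': depth becomes 1
  Position 11 ')': depth becomes 0
Maximum depth reached: 3

3


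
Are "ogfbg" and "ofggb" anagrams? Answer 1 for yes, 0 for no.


Strings: "ogfbg", "ofggb"
Sorted first:  bfggo
Sorted second: bfggo
Sorted forms match => anagrams

1


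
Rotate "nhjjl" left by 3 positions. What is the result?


Input: "nhjjl", rotate left by 3
First 3 characters: "nhj"
Remaining characters: "jl"
Concatenate remaining + first: "jl" + "nhj" = "jlnhj"

jlnhj


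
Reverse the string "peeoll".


Input: peeoll
Reading characters right to left:
  Position 5: 'l'
  Position 4: 'l'
  Position 3: 'o'
  Position 2: 'e'
  Position 1: 'e'
  Position 0: 'p'
Reversed: lloeep

lloeep


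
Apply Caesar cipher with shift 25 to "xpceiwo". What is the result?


Caesar cipher: shift "xpceiwo" by 25
  'x' (pos 23) + 25 = pos 22 = 'w'
  'p' (pos 15) + 25 = pos 14 = 'o'
  'c' (pos 2) + 25 = pos 1 = 'b'
  'e' (pos 4) + 25 = pos 3 = 'd'
  'i' (pos 8) + 25 = pos 7 = 'h'
  'w' (pos 22) + 25 = pos 21 = 'v'
  'o' (pos 14) + 25 = pos 13 = 'n'
Result: wobdhvn

wobdhvn


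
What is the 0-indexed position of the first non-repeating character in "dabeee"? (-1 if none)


Input: dabeee
Character frequencies:
  'a': 1
  'b': 1
  'd': 1
  'e': 3
Scanning left to right for freq == 1:
  Position 0 ('d'): unique! => answer = 0

0


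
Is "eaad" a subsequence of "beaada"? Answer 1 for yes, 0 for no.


Check if "eaad" is a subsequence of "beaada"
Greedy scan:
  Position 0 ('b'): no match needed
  Position 1 ('e'): matches sub[0] = 'e'
  Position 2 ('a'): matches sub[1] = 'a'
  Position 3 ('a'): matches sub[2] = 'a'
  Position 4 ('d'): matches sub[3] = 'd'
  Position 5 ('a'): no match needed
All 4 characters matched => is a subsequence

1


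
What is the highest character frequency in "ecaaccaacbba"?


Input: ecaaccaacbba
Character counts:
  'a': 5
  'b': 2
  'c': 4
  'e': 1
Maximum frequency: 5

5


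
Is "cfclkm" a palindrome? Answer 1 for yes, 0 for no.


Input: cfclkm
Reversed: mklcfc
  Compare pos 0 ('c') with pos 5 ('m'): MISMATCH
  Compare pos 1 ('f') with pos 4 ('k'): MISMATCH
  Compare pos 2 ('c') with pos 3 ('l'): MISMATCH
Result: not a palindrome

0


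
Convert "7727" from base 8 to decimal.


Input: "7727" in base 8
Positional expansion:
  Digit '7' (value 7) x 8^3 = 3584
  Digit '7' (value 7) x 8^2 = 448
  Digit '2' (value 2) x 8^1 = 16
  Digit '7' (value 7) x 8^0 = 7
Sum = 4055

4055


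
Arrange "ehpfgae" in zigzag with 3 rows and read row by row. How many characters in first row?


Zigzag "ehpfgae" into 3 rows:
Placing characters:
  'e' => row 0
  'h' => row 1
  'p' => row 2
  'f' => row 1
  'g' => row 0
  'a' => row 1
  'e' => row 2
Rows:
  Row 0: "eg"
  Row 1: "hfa"
  Row 2: "pe"
First row length: 2

2


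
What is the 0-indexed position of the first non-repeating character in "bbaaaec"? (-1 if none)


Input: bbaaaec
Character frequencies:
  'a': 3
  'b': 2
  'c': 1
  'e': 1
Scanning left to right for freq == 1:
  Position 0 ('b'): freq=2, skip
  Position 1 ('b'): freq=2, skip
  Position 2 ('a'): freq=3, skip
  Position 3 ('a'): freq=3, skip
  Position 4 ('a'): freq=3, skip
  Position 5 ('e'): unique! => answer = 5

5


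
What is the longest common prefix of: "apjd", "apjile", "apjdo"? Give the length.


Words: apjd, apjile, apjdo
  Position 0: all 'a' => match
  Position 1: all 'p' => match
  Position 2: all 'j' => match
  Position 3: ('d', 'i', 'd') => mismatch, stop
LCP = "apj" (length 3)

3


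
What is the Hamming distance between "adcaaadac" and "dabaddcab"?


Comparing "adcaaadac" and "dabaddcab" position by position:
  Position 0: 'a' vs 'd' => differ
  Position 1: 'd' vs 'a' => differ
  Position 2: 'c' vs 'b' => differ
  Position 3: 'a' vs 'a' => same
  Position 4: 'a' vs 'd' => differ
  Position 5: 'a' vs 'd' => differ
  Position 6: 'd' vs 'c' => differ
  Position 7: 'a' vs 'a' => same
  Position 8: 'c' vs 'b' => differ
Total differences (Hamming distance): 7

7


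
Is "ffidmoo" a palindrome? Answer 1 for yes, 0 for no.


Input: ffidmoo
Reversed: oomdiff
  Compare pos 0 ('f') with pos 6 ('o'): MISMATCH
  Compare pos 1 ('f') with pos 5 ('o'): MISMATCH
  Compare pos 2 ('i') with pos 4 ('m'): MISMATCH
Result: not a palindrome

0


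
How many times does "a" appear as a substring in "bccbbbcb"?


Searching for "a" in "bccbbbcb"
Scanning each position:
  Position 0: "b" => no
  Position 1: "c" => no
  Position 2: "c" => no
  Position 3: "b" => no
  Position 4: "b" => no
  Position 5: "b" => no
  Position 6: "c" => no
  Position 7: "b" => no
Total occurrences: 0

0


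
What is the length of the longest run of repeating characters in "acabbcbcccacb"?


Input: "acabbcbcccacb"
Scanning for longest run:
  Position 1 ('c'): new char, reset run to 1
  Position 2 ('a'): new char, reset run to 1
  Position 3 ('b'): new char, reset run to 1
  Position 4 ('b'): continues run of 'b', length=2
  Position 5 ('c'): new char, reset run to 1
  Position 6 ('b'): new char, reset run to 1
  Position 7 ('c'): new char, reset run to 1
  Position 8 ('c'): continues run of 'c', length=2
  Position 9 ('c'): continues run of 'c', length=3
  Position 10 ('a'): new char, reset run to 1
  Position 11 ('c'): new char, reset run to 1
  Position 12 ('b'): new char, reset run to 1
Longest run: 'c' with length 3

3


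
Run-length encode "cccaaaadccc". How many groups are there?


Input: cccaaaadccc
Scanning for consecutive runs:
  Group 1: 'c' x 3 (positions 0-2)
  Group 2: 'a' x 4 (positions 3-6)
  Group 3: 'd' x 1 (positions 7-7)
  Group 4: 'c' x 3 (positions 8-10)
Total groups: 4

4


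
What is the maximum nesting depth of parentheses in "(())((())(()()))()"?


Input: "(())((())(()()))()"
Tracking depth:
  Position 0 '(': depth becomes 1
  Position 1 '(': depth becomes 2
  Position 2 ')': depth becomes 1
  Position 3 ')': depth becomes 0
  Position 4 '(': depth becomes 1
  Position 5 '(': depth becomes 2
  Position 6 '(': depth becomes 3
  Position 7 ')': depth becomes 2
  Position 8 ')': depth becomes 1
  Position 9 '(': depth becomes 2
  Position 10 '(': depth becomes 3
  Position 11 ')': depth becomes 2
  Position 12 '(': depth becomes 3
  Position 13 ')': depth becomes 2
  Position 14 ')': depth becomes 1
  Position 15 ')': depth becomes 0
  Position 16 '(': depth becomes 1
  Position 17 ')': depth becomes 0
Maximum depth reached: 3

3


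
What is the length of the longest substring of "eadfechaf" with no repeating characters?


Input: "eadfechaf"
Sliding window (track last position of each char):
  Position 0 ('e'): window [0,0] length 1 -- new best
  Position 1 ('a'): window [0,1] length 2 -- new best
  Position 2 ('d'): window [0,2] length 3 -- new best
  Position 3 ('f'): window [0,3] length 4 -- new best
  Position 4 ('e'): repeat (last at 0), move window start to 1
  Position 4 ('e'): window [1,4] length 4
  Position 5 ('c'): window [1,5] length 5 -- new best
  Position 6 ('h'): window [1,6] length 6 -- new best
  Position 7 ('a'): repeat (last at 1), move window start to 2
  Position 7 ('a'): window [2,7] length 6
  Position 8 ('f'): repeat (last at 3), move window start to 4
  Position 8 ('f'): window [4,8] length 5
Longest substring with no repeats: "adfech" with length 6

6


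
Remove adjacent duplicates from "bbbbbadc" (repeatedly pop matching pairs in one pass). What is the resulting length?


Input: bbbbbadc
Stack-based adjacent duplicate removal:
  Read 'b': push. Stack: b
  Read 'b': matches stack top 'b' => pop. Stack: (empty)
  Read 'b': push. Stack: b
  Read 'b': matches stack top 'b' => pop. Stack: (empty)
  Read 'b': push. Stack: b
  Read 'a': push. Stack: ba
  Read 'd': push. Stack: bad
  Read 'c': push. Stack: badc
Final stack: "badc" (length 4)

4


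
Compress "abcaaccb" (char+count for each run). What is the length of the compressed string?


Input: abcaaccb
Runs:
  'a' x 1 => "a1"
  'b' x 1 => "b1"
  'c' x 1 => "c1"
  'a' x 2 => "a2"
  'c' x 2 => "c2"
  'b' x 1 => "b1"
Compressed: "a1b1c1a2c2b1"
Compressed length: 12

12


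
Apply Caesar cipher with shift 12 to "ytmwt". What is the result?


Caesar cipher: shift "ytmwt" by 12
  'y' (pos 24) + 12 = pos 10 = 'k'
  't' (pos 19) + 12 = pos 5 = 'f'
  'm' (pos 12) + 12 = pos 24 = 'y'
  'w' (pos 22) + 12 = pos 8 = 'i'
  't' (pos 19) + 12 = pos 5 = 'f'
Result: kfyif

kfyif


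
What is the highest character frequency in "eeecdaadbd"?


Input: eeecdaadbd
Character counts:
  'a': 2
  'b': 1
  'c': 1
  'd': 3
  'e': 3
Maximum frequency: 3

3


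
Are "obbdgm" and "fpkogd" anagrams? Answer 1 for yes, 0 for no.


Strings: "obbdgm", "fpkogd"
Sorted first:  bbdgmo
Sorted second: dfgkop
Differ at position 0: 'b' vs 'd' => not anagrams

0


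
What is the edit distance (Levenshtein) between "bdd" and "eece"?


Computing edit distance: "bdd" -> "eece"
DP table:
           e    e    c    e
      0    1    2    3    4
  b   1    1    2    3    4
  d   2    2    2    3    4
  d   3    3    3    3    4
Edit distance = dp[3][4] = 4

4


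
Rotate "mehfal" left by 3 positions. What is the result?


Input: "mehfal", rotate left by 3
First 3 characters: "meh"
Remaining characters: "fal"
Concatenate remaining + first: "fal" + "meh" = "falmeh"

falmeh


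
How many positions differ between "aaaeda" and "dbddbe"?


Comparing "aaaeda" and "dbddbe" position by position:
  Position 0: 'a' vs 'd' => DIFFER
  Position 1: 'a' vs 'b' => DIFFER
  Position 2: 'a' vs 'd' => DIFFER
  Position 3: 'e' vs 'd' => DIFFER
  Position 4: 'd' vs 'b' => DIFFER
  Position 5: 'a' vs 'e' => DIFFER
Positions that differ: 6

6


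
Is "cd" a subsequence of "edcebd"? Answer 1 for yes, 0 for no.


Check if "cd" is a subsequence of "edcebd"
Greedy scan:
  Position 0 ('e'): no match needed
  Position 1 ('d'): no match needed
  Position 2 ('c'): matches sub[0] = 'c'
  Position 3 ('e'): no match needed
  Position 4 ('b'): no match needed
  Position 5 ('d'): matches sub[1] = 'd'
All 2 characters matched => is a subsequence

1


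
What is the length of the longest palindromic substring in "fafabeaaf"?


Input: "fafabeaaf"
Checking substrings for palindromes:
  [0:3] "faf" (len 3) => palindrome
  [1:4] "afa" (len 3) => palindrome
  [6:8] "aa" (len 2) => palindrome
Longest palindromic substring: "faf" with length 3

3


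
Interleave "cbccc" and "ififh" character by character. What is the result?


Interleaving "cbccc" and "ififh":
  Position 0: 'c' from first, 'i' from second => "ci"
  Position 1: 'b' from first, 'f' from second => "bf"
  Position 2: 'c' from first, 'i' from second => "ci"
  Position 3: 'c' from first, 'f' from second => "cf"
  Position 4: 'c' from first, 'h' from second => "ch"
Result: cibfcicfch

cibfcicfch


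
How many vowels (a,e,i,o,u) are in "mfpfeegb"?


Input: mfpfeegb
Checking each character:
  'm' at position 0: consonant
  'f' at position 1: consonant
  'p' at position 2: consonant
  'f' at position 3: consonant
  'e' at position 4: vowel (running total: 1)
  'e' at position 5: vowel (running total: 2)
  'g' at position 6: consonant
  'b' at position 7: consonant
Total vowels: 2

2


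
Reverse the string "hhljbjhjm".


Input: hhljbjhjm
Reading characters right to left:
  Position 8: 'm'
  Position 7: 'j'
  Position 6: 'h'
  Position 5: 'j'
  Position 4: 'b'
  Position 3: 'j'
  Position 2: 'l'
  Position 1: 'h'
  Position 0: 'h'
Reversed: mjhjbjlhh

mjhjbjlhh


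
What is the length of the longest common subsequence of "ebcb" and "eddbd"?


LCS of "ebcb" and "eddbd"
DP table:
           e    d    d    b    d
      0    0    0    0    0    0
  e   0    1    1    1    1    1
  b   0    1    1    1    2    2
  c   0    1    1    1    2    2
  b   0    1    1    1    2    2
LCS length = dp[4][5] = 2

2


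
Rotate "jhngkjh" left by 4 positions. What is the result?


Input: "jhngkjh", rotate left by 4
First 4 characters: "jhng"
Remaining characters: "kjh"
Concatenate remaining + first: "kjh" + "jhng" = "kjhjhng"

kjhjhng


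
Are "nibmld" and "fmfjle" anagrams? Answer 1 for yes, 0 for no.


Strings: "nibmld", "fmfjle"
Sorted first:  bdilmn
Sorted second: effjlm
Differ at position 0: 'b' vs 'e' => not anagrams

0


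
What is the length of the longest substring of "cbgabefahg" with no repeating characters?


Input: "cbgabefahg"
Sliding window (track last position of each char):
  Position 0 ('c'): window [0,0] length 1 -- new best
  Position 1 ('b'): window [0,1] length 2 -- new best
  Position 2 ('g'): window [0,2] length 3 -- new best
  Position 3 ('a'): window [0,3] length 4 -- new best
  Position 4 ('b'): repeat (last at 1), move window start to 2
  Position 4 ('b'): window [2,4] length 3
  Position 5 ('e'): window [2,5] length 4
  Position 6 ('f'): window [2,6] length 5 -- new best
  Position 7 ('a'): repeat (last at 3), move window start to 4
  Position 7 ('a'): window [4,7] length 4
  Position 8 ('h'): window [4,8] length 5
  Position 9 ('g'): window [4,9] length 6 -- new best
Longest substring with no repeats: "befahg" with length 6

6


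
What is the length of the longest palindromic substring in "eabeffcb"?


Input: "eabeffcb"
Checking substrings for palindromes:
  [4:6] "ff" (len 2) => palindrome
Longest palindromic substring: "ff" with length 2

2


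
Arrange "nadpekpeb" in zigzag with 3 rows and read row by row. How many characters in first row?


Zigzag "nadpekpeb" into 3 rows:
Placing characters:
  'n' => row 0
  'a' => row 1
  'd' => row 2
  'p' => row 1
  'e' => row 0
  'k' => row 1
  'p' => row 2
  'e' => row 1
  'b' => row 0
Rows:
  Row 0: "neb"
  Row 1: "apke"
  Row 2: "dp"
First row length: 3

3


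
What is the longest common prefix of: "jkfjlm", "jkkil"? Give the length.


Words: jkfjlm, jkkil
  Position 0: all 'j' => match
  Position 1: all 'k' => match
  Position 2: ('f', 'k') => mismatch, stop
LCP = "jk" (length 2)

2


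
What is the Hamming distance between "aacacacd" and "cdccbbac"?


Comparing "aacacacd" and "cdccbbac" position by position:
  Position 0: 'a' vs 'c' => differ
  Position 1: 'a' vs 'd' => differ
  Position 2: 'c' vs 'c' => same
  Position 3: 'a' vs 'c' => differ
  Position 4: 'c' vs 'b' => differ
  Position 5: 'a' vs 'b' => differ
  Position 6: 'c' vs 'a' => differ
  Position 7: 'd' vs 'c' => differ
Total differences (Hamming distance): 7

7


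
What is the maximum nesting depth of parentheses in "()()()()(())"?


Input: "()()()()(())"
Tracking depth:
  Position 0 '(': depth becomes 1
  Position 1 ')': depth becomes 0
  Position 2 '(': depth becomes 1
  Position 3 ')': depth becomes 0
  Position 4 '(': depth becomes 1
  Position 5 ')': depth becomes 0
  Position 6 '(': depth becomes 1
  Position 7 ')': depth becomes 0
  Position 8 '(': depth becomes 1
  Position 9 '(': depth becomes 2
  Position 10 ')': depth becomes 1
  Position 11 ')': depth becomes 0
Maximum depth reached: 2

2


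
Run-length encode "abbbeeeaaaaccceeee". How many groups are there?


Input: abbbeeeaaaaccceeee
Scanning for consecutive runs:
  Group 1: 'a' x 1 (positions 0-0)
  Group 2: 'b' x 3 (positions 1-3)
  Group 3: 'e' x 3 (positions 4-6)
  Group 4: 'a' x 4 (positions 7-10)
  Group 5: 'c' x 3 (positions 11-13)
  Group 6: 'e' x 4 (positions 14-17)
Total groups: 6

6


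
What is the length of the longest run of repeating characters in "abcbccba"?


Input: "abcbccba"
Scanning for longest run:
  Position 1 ('b'): new char, reset run to 1
  Position 2 ('c'): new char, reset run to 1
  Position 3 ('b'): new char, reset run to 1
  Position 4 ('c'): new char, reset run to 1
  Position 5 ('c'): continues run of 'c', length=2
  Position 6 ('b'): new char, reset run to 1
  Position 7 ('a'): new char, reset run to 1
Longest run: 'c' with length 2

2


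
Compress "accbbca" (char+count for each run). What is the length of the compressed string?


Input: accbbca
Runs:
  'a' x 1 => "a1"
  'c' x 2 => "c2"
  'b' x 2 => "b2"
  'c' x 1 => "c1"
  'a' x 1 => "a1"
Compressed: "a1c2b2c1a1"
Compressed length: 10

10


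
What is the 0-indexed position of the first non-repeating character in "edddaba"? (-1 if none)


Input: edddaba
Character frequencies:
  'a': 2
  'b': 1
  'd': 3
  'e': 1
Scanning left to right for freq == 1:
  Position 0 ('e'): unique! => answer = 0

0


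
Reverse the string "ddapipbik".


Input: ddapipbik
Reading characters right to left:
  Position 8: 'k'
  Position 7: 'i'
  Position 6: 'b'
  Position 5: 'p'
  Position 4: 'i'
  Position 3: 'p'
  Position 2: 'a'
  Position 1: 'd'
  Position 0: 'd'
Reversed: kibpipadd

kibpipadd


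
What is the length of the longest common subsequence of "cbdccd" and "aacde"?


LCS of "cbdccd" and "aacde"
DP table:
           a    a    c    d    e
      0    0    0    0    0    0
  c   0    0    0    1    1    1
  b   0    0    0    1    1    1
  d   0    0    0    1    2    2
  c   0    0    0    1    2    2
  c   0    0    0    1    2    2
  d   0    0    0    1    2    2
LCS length = dp[6][5] = 2

2


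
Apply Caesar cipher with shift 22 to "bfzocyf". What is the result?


Caesar cipher: shift "bfzocyf" by 22
  'b' (pos 1) + 22 = pos 23 = 'x'
  'f' (pos 5) + 22 = pos 1 = 'b'
  'z' (pos 25) + 22 = pos 21 = 'v'
  'o' (pos 14) + 22 = pos 10 = 'k'
  'c' (pos 2) + 22 = pos 24 = 'y'
  'y' (pos 24) + 22 = pos 20 = 'u'
  'f' (pos 5) + 22 = pos 1 = 'b'
Result: xbvkyub

xbvkyub


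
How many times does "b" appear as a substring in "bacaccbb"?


Searching for "b" in "bacaccbb"
Scanning each position:
  Position 0: "b" => MATCH
  Position 1: "a" => no
  Position 2: "c" => no
  Position 3: "a" => no
  Position 4: "c" => no
  Position 5: "c" => no
  Position 6: "b" => MATCH
  Position 7: "b" => MATCH
Total occurrences: 3

3


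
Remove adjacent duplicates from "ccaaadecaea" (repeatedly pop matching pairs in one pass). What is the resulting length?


Input: ccaaadecaea
Stack-based adjacent duplicate removal:
  Read 'c': push. Stack: c
  Read 'c': matches stack top 'c' => pop. Stack: (empty)
  Read 'a': push. Stack: a
  Read 'a': matches stack top 'a' => pop. Stack: (empty)
  Read 'a': push. Stack: a
  Read 'd': push. Stack: ad
  Read 'e': push. Stack: ade
  Read 'c': push. Stack: adec
  Read 'a': push. Stack: adeca
  Read 'e': push. Stack: adecae
  Read 'a': push. Stack: adecaea
Final stack: "adecaea" (length 7)

7


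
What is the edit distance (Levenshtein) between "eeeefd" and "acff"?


Computing edit distance: "eeeefd" -> "acff"
DP table:
           a    c    f    f
      0    1    2    3    4
  e   1    1    2    3    4
  e   2    2    2    3    4
  e   3    3    3    3    4
  e   4    4    4    4    4
  f   5    5    5    4    4
  d   6    6    6    5    5
Edit distance = dp[6][4] = 5

5


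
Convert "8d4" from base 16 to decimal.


Input: "8d4" in base 16
Positional expansion:
  Digit '8' (value 8) x 16^2 = 2048
  Digit 'd' (value 13) x 16^1 = 208
  Digit '4' (value 4) x 16^0 = 4
Sum = 2260

2260


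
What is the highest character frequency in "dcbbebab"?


Input: dcbbebab
Character counts:
  'a': 1
  'b': 4
  'c': 1
  'd': 1
  'e': 1
Maximum frequency: 4

4


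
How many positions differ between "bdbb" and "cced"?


Comparing "bdbb" and "cced" position by position:
  Position 0: 'b' vs 'c' => DIFFER
  Position 1: 'd' vs 'c' => DIFFER
  Position 2: 'b' vs 'e' => DIFFER
  Position 3: 'b' vs 'd' => DIFFER
Positions that differ: 4

4


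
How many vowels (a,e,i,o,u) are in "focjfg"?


Input: focjfg
Checking each character:
  'f' at position 0: consonant
  'o' at position 1: vowel (running total: 1)
  'c' at position 2: consonant
  'j' at position 3: consonant
  'f' at position 4: consonant
  'g' at position 5: consonant
Total vowels: 1

1


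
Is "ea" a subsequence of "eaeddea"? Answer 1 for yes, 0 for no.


Check if "ea" is a subsequence of "eaeddea"
Greedy scan:
  Position 0 ('e'): matches sub[0] = 'e'
  Position 1 ('a'): matches sub[1] = 'a'
  Position 2 ('e'): no match needed
  Position 3 ('d'): no match needed
  Position 4 ('d'): no match needed
  Position 5 ('e'): no match needed
  Position 6 ('a'): no match needed
All 2 characters matched => is a subsequence

1


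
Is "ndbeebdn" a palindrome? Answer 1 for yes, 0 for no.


Input: ndbeebdn
Reversed: ndbeebdn
  Compare pos 0 ('n') with pos 7 ('n'): match
  Compare pos 1 ('d') with pos 6 ('d'): match
  Compare pos 2 ('b') with pos 5 ('b'): match
  Compare pos 3 ('e') with pos 4 ('e'): match
Result: palindrome

1


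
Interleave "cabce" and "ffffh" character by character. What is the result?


Interleaving "cabce" and "ffffh":
  Position 0: 'c' from first, 'f' from second => "cf"
  Position 1: 'a' from first, 'f' from second => "af"
  Position 2: 'b' from first, 'f' from second => "bf"
  Position 3: 'c' from first, 'f' from second => "cf"
  Position 4: 'e' from first, 'h' from second => "eh"
Result: cfafbfcfeh

cfafbfcfeh


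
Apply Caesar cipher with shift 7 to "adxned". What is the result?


Caesar cipher: shift "adxned" by 7
  'a' (pos 0) + 7 = pos 7 = 'h'
  'd' (pos 3) + 7 = pos 10 = 'k'
  'x' (pos 23) + 7 = pos 4 = 'e'
  'n' (pos 13) + 7 = pos 20 = 'u'
  'e' (pos 4) + 7 = pos 11 = 'l'
  'd' (pos 3) + 7 = pos 10 = 'k'
Result: hkeulk

hkeulk


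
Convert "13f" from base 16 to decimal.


Input: "13f" in base 16
Positional expansion:
  Digit '1' (value 1) x 16^2 = 256
  Digit '3' (value 3) x 16^1 = 48
  Digit 'f' (value 15) x 16^0 = 15
Sum = 319

319


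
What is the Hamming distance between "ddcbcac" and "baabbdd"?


Comparing "ddcbcac" and "baabbdd" position by position:
  Position 0: 'd' vs 'b' => differ
  Position 1: 'd' vs 'a' => differ
  Position 2: 'c' vs 'a' => differ
  Position 3: 'b' vs 'b' => same
  Position 4: 'c' vs 'b' => differ
  Position 5: 'a' vs 'd' => differ
  Position 6: 'c' vs 'd' => differ
Total differences (Hamming distance): 6

6


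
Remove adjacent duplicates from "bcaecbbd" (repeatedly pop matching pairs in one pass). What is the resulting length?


Input: bcaecbbd
Stack-based adjacent duplicate removal:
  Read 'b': push. Stack: b
  Read 'c': push. Stack: bc
  Read 'a': push. Stack: bca
  Read 'e': push. Stack: bcae
  Read 'c': push. Stack: bcaec
  Read 'b': push. Stack: bcaecb
  Read 'b': matches stack top 'b' => pop. Stack: bcaec
  Read 'd': push. Stack: bcaecd
Final stack: "bcaecd" (length 6)

6


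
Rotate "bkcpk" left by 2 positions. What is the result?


Input: "bkcpk", rotate left by 2
First 2 characters: "bk"
Remaining characters: "cpk"
Concatenate remaining + first: "cpk" + "bk" = "cpkbk"

cpkbk


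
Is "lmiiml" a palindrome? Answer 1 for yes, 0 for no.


Input: lmiiml
Reversed: lmiiml
  Compare pos 0 ('l') with pos 5 ('l'): match
  Compare pos 1 ('m') with pos 4 ('m'): match
  Compare pos 2 ('i') with pos 3 ('i'): match
Result: palindrome

1


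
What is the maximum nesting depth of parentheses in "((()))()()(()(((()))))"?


Input: "((()))()()(()(((()))))"
Tracking depth:
  Position 0 '(': depth becomes 1
  Position 1 '(': depth becomes 2
  Position 2 '(': depth becomes 3
  Position 3 ')': depth becomes 2
  Position 4 ')': depth becomes 1
  Position 5 ')': depth becomes 0
  Position 6 '(': depth becomes 1
  Position 7 ')': depth becomes 0
  Position 8 '(': depth becomes 1
  Position 9 ')': depth becomes 0
  Position 10 '(': depth becomes 1
  Position 11 '(': depth becomes 2
  Position 12 ')': depth becomes 1
  Position 13 '(': depth becomes 2
  Position 14 '(': depth becomes 3
  Position 15 '(': depth becomes 4
  Position 16 '(': depth becomes 5
  Position 17 ')': depth becomes 4
  Position 18 ')': depth becomes 3
  Position 19 ')': depth becomes 2
  Position 20 ')': depth becomes 1
  Position 21 ')': depth becomes 0
Maximum depth reached: 5

5


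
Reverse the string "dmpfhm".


Input: dmpfhm
Reading characters right to left:
  Position 5: 'm'
  Position 4: 'h'
  Position 3: 'f'
  Position 2: 'p'
  Position 1: 'm'
  Position 0: 'd'
Reversed: mhfpmd

mhfpmd


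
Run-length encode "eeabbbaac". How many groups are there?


Input: eeabbbaac
Scanning for consecutive runs:
  Group 1: 'e' x 2 (positions 0-1)
  Group 2: 'a' x 1 (positions 2-2)
  Group 3: 'b' x 3 (positions 3-5)
  Group 4: 'a' x 2 (positions 6-7)
  Group 5: 'c' x 1 (positions 8-8)
Total groups: 5

5


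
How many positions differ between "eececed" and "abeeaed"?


Comparing "eececed" and "abeeaed" position by position:
  Position 0: 'e' vs 'a' => DIFFER
  Position 1: 'e' vs 'b' => DIFFER
  Position 2: 'c' vs 'e' => DIFFER
  Position 3: 'e' vs 'e' => same
  Position 4: 'c' vs 'a' => DIFFER
  Position 5: 'e' vs 'e' => same
  Position 6: 'd' vs 'd' => same
Positions that differ: 4

4


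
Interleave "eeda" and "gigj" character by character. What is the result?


Interleaving "eeda" and "gigj":
  Position 0: 'e' from first, 'g' from second => "eg"
  Position 1: 'e' from first, 'i' from second => "ei"
  Position 2: 'd' from first, 'g' from second => "dg"
  Position 3: 'a' from first, 'j' from second => "aj"
Result: egeidgaj

egeidgaj


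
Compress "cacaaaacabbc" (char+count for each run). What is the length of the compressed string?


Input: cacaaaacabbc
Runs:
  'c' x 1 => "c1"
  'a' x 1 => "a1"
  'c' x 1 => "c1"
  'a' x 4 => "a4"
  'c' x 1 => "c1"
  'a' x 1 => "a1"
  'b' x 2 => "b2"
  'c' x 1 => "c1"
Compressed: "c1a1c1a4c1a1b2c1"
Compressed length: 16

16


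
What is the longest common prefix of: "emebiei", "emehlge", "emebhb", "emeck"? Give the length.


Words: emebiei, emehlge, emebhb, emeck
  Position 0: all 'e' => match
  Position 1: all 'm' => match
  Position 2: all 'e' => match
  Position 3: ('b', 'h', 'b', 'c') => mismatch, stop
LCP = "eme" (length 3)

3


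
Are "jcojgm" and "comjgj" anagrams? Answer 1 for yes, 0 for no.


Strings: "jcojgm", "comjgj"
Sorted first:  cgjjmo
Sorted second: cgjjmo
Sorted forms match => anagrams

1


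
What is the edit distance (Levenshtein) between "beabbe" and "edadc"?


Computing edit distance: "beabbe" -> "edadc"
DP table:
           e    d    a    d    c
      0    1    2    3    4    5
  b   1    1    2    3    4    5
  e   2    1    2    3    4    5
  a   3    2    2    2    3    4
  b   4    3    3    3    3    4
  b   5    4    4    4    4    4
  e   6    5    5    5    5    5
Edit distance = dp[6][5] = 5

5


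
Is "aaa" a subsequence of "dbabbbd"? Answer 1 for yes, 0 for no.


Check if "aaa" is a subsequence of "dbabbbd"
Greedy scan:
  Position 0 ('d'): no match needed
  Position 1 ('b'): no match needed
  Position 2 ('a'): matches sub[0] = 'a'
  Position 3 ('b'): no match needed
  Position 4 ('b'): no match needed
  Position 5 ('b'): no match needed
  Position 6 ('d'): no match needed
Only matched 1/3 characters => not a subsequence

0


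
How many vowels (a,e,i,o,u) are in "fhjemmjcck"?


Input: fhjemmjcck
Checking each character:
  'f' at position 0: consonant
  'h' at position 1: consonant
  'j' at position 2: consonant
  'e' at position 3: vowel (running total: 1)
  'm' at position 4: consonant
  'm' at position 5: consonant
  'j' at position 6: consonant
  'c' at position 7: consonant
  'c' at position 8: consonant
  'k' at position 9: consonant
Total vowels: 1

1
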